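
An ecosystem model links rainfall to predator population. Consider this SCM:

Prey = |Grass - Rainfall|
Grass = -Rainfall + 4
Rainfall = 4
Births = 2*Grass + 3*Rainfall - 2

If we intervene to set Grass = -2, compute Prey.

The intervention breaks the incoming arrows to Grass: Grass = -Rainfall + 4 no longer applies, and Grass = -2.
Prey = |Grass - Rainfall|  [with Grass=-2, Rainfall=4]  = 6

6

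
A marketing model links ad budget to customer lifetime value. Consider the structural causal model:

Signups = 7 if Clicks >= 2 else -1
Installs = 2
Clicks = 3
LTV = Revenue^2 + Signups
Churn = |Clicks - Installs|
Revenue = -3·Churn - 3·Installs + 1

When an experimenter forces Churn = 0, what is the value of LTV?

Under do(Churn=0), the mechanism Churn = |Clicks - Installs| is discarded; Churn is fixed at 0.
Signups = 7 if Clicks >= 2 else -1  [with Clicks=3]  = 7
Revenue = -3·Churn - 3·Installs + 1  [with Churn=0, Installs=2]  = -5
LTV = Revenue^2 + Signups  [with Revenue=-5, Signups=7]  = 32

32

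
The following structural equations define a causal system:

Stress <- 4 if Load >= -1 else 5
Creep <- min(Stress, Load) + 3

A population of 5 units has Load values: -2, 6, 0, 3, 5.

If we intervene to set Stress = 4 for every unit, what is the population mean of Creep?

4.8

Every unit gets Stress=4 under the intervention. Creep values become 1, 7, 3, 6, 7; E[Creep|do(Stress=4)] = 4.8.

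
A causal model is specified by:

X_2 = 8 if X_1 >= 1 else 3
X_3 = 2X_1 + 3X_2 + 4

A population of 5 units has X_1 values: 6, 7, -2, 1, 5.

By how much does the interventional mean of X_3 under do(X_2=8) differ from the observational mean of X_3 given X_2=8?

-2.7

The intervention sets X_2=8 in all 5 units regardless of X_1. Recomputing X_3 per unit gives 40, 42, 24, 30, 38; average 34.8.
Conditioning on X_2=8 selects the 4 unit(s) with X_1 ∈ {6, 7, 1, 5}. Their X_3 values: 40, 42, 30, 38. Mean = 37.5.
Difference = 34.8 − 37.5 = -2.7.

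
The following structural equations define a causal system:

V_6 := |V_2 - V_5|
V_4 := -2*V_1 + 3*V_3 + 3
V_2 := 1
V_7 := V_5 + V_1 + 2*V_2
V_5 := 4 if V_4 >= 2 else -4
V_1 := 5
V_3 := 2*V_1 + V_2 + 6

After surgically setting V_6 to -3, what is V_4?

do(V_6=-3) replaces the equation V_6 := |V_2 - V_5| with the constant V_6 = -3.
No directed path runs from V_6 to V_4, so V_4 keeps its natural value.
V_3 = 2*V_1 + V_2 + 6  [with V_1=5, V_2=1]  = 17
V_4 = -2*V_1 + 3*V_3 + 3  [with V_1=5, V_3=17]  = 44

44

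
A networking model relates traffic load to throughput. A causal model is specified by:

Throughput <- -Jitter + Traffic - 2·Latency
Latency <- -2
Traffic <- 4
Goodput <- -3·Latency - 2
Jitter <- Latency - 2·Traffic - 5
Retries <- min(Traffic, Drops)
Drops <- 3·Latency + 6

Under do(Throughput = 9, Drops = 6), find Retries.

4

Under do(Throughput = 9, Drops = 6), each intervened variable's structural equation is replaced by its fixed value.
Retries = min(Traffic, Drops)  [with Traffic=4, Drops=6]  = 4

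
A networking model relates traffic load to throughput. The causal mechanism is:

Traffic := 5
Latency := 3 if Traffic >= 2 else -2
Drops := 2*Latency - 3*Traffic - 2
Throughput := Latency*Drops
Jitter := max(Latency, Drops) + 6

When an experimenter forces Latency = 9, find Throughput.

do(Latency=9) replaces the equation Latency := 3 if Traffic >= 2 else -2 with the constant Latency = 9.
Drops = 2*Latency - 3*Traffic - 2  [with Latency=9, Traffic=5]  = 1
Throughput = Latency*Drops  [with Latency=9, Drops=1]  = 9

9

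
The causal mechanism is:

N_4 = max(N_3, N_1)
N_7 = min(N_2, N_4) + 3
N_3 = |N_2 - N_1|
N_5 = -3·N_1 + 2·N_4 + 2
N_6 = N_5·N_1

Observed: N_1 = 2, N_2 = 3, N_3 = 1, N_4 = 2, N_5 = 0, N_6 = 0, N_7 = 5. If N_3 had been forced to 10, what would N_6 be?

32

The intervention breaks the incoming arrows to N_3: N_3 = |N_2 - N_1| no longer applies, and N_3 = 10.
N_4 = max(N_3, N_1)  [with N_3=10, N_1=2]  = 10
N_5 = -3·N_1 + 2·N_4 + 2  [with N_1=2, N_4=10]  = 16
N_6 = N_5·N_1  [with N_5=16, N_1=2]  = 32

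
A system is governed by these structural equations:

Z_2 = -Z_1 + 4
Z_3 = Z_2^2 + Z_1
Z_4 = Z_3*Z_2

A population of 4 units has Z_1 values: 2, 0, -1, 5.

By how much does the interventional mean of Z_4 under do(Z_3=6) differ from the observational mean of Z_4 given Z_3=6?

12

Every unit gets Z_3=6 under the intervention. Z_4 values become 12, 24, 30, -6; E[Z_4|do(Z_3=6)] = 15.
Conditioning on Z_3=6 selects the 2 unit(s) with Z_1 ∈ {2, 5}. Their Z_4 values: 12, -6. Mean = 3.
Difference = 15 − 3 = 12.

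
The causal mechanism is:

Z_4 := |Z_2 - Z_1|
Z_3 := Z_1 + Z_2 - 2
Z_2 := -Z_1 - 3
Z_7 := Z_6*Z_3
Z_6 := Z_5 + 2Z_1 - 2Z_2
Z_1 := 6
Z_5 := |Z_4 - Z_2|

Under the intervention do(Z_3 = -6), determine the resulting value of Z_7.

The intervention breaks the incoming arrows to Z_3: Z_3 := Z_1 + Z_2 - 2 no longer applies, and Z_3 = -6.
Z_2 = -Z_1 - 3  [with Z_1=6]  = -9
Z_4 = |Z_2 - Z_1|  [with Z_2=-9, Z_1=6]  = 15
Z_5 = |Z_4 - Z_2|  [with Z_4=15, Z_2=-9]  = 24
Z_6 = Z_5 + 2Z_1 - 2Z_2  [with Z_5=24, Z_1=6, Z_2=-9]  = 54
Z_7 = Z_6*Z_3  [with Z_6=54, Z_3=-6]  = -324

-324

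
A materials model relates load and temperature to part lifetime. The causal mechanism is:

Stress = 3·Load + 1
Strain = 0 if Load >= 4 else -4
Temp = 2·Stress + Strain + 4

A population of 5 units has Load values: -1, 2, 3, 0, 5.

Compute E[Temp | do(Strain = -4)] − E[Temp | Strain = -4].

4.8

do(Strain=-4) breaks Strain's dependence on Load. With Strain=-4 fixed, Temp across the units is -4, 14, 20, 2, 32, mean 12.8.
Observing Strain=-4 restricts to units where Strain's equation naturally yields -4: Load ∈ {-1, 2, 3, 0}. In that subpopulation Temp = -4, 14, 20, 2, mean 8.
Difference = 12.8 − 8 = 4.8.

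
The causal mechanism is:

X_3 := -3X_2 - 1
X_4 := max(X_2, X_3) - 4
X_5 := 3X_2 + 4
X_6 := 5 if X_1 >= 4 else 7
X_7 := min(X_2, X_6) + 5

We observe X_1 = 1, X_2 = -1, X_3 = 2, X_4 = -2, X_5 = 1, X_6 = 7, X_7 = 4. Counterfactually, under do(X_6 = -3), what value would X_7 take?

Intervening sets X_6 = -3 and removes its equation (X_6 := 5 if X_1 >= 4 else 7).
X_7 = min(X_2, X_6) + 5  [with X_2=-1, X_6=-3]  = 2

2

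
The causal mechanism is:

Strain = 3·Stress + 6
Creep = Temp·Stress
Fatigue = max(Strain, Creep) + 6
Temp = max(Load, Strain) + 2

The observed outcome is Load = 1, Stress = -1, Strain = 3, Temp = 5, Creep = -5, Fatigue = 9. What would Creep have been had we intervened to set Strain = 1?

do(Strain=1) replaces the equation Strain = 3·Stress + 6 with the constant Strain = 1.
Temp = max(Load, Strain) + 2  [with Load=1, Strain=1]  = 3
Creep = Temp·Stress  [with Temp=3, Stress=-1]  = -3

-3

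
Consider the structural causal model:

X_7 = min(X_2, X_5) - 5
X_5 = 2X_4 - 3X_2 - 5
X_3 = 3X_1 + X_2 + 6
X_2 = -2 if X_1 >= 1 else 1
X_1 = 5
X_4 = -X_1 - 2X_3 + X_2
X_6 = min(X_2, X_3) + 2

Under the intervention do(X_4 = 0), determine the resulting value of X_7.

-7

The intervention breaks the incoming arrows to X_4: X_4 = -X_1 - 2X_3 + X_2 no longer applies, and X_4 = 0.
X_2 = -2 if X_1 >= 1 else 1  [with X_1=5]  = -2
X_5 = 2X_4 - 3X_2 - 5  [with X_4=0, X_2=-2]  = 1
X_7 = min(X_2, X_5) - 5  [with X_2=-2, X_5=1]  = -7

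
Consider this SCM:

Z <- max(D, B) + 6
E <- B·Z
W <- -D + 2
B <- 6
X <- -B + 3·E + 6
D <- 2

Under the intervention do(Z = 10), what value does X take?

The intervention breaks the incoming arrows to Z: Z <- max(D, B) + 6 no longer applies, and Z = 10.
E = B·Z  [with B=6, Z=10]  = 60
X = -B + 3·E + 6  [with B=6, E=60]  = 180

180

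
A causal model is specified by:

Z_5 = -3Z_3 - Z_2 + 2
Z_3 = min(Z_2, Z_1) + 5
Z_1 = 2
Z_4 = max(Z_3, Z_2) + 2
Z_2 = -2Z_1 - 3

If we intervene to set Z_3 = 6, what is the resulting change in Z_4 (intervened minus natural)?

8

The intervention breaks the incoming arrows to Z_3: Z_3 = min(Z_2, Z_1) + 5 no longer applies, and Z_3 = 6.
Z_2 = -2Z_1 - 3  [with Z_1=2]  = -7
Z_4 = max(Z_3, Z_2) + 2  [with Z_3=6, Z_2=-7]  = 8
Without intervention: Z_2 = -2Z_1 - 3  [with Z_1=2]  = -7; Z_3 = min(Z_2, Z_1) + 5  [with Z_2=-7, Z_1=2]  = -2; Z_4 = max(Z_3, Z_2) + 2  [with Z_3=-2, Z_2=-7]  = 0.
Change = 8 − 0 = 8.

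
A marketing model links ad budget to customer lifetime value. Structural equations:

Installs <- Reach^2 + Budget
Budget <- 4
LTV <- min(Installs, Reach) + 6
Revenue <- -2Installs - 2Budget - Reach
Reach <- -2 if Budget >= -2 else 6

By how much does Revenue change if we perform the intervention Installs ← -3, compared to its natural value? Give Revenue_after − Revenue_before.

22

The intervention breaks the incoming arrows to Installs: Installs <- Reach^2 + Budget no longer applies, and Installs = -3.
Reach = -2 if Budget >= -2 else 6  [with Budget=4]  = -2
Revenue = -2Installs - 2Budget - Reach  [with Installs=-3, Budget=4, Reach=-2]  = 0
Without intervention: Reach = -2 if Budget >= -2 else 6  [with Budget=4]  = -2; Installs = Reach^2 + Budget  [with Reach=-2, Budget=4]  = 8; Revenue = -2Installs - 2Budget - Reach  [with Installs=8, Budget=4, Reach=-2]  = -22.
Change = 0 − (-22) = 22.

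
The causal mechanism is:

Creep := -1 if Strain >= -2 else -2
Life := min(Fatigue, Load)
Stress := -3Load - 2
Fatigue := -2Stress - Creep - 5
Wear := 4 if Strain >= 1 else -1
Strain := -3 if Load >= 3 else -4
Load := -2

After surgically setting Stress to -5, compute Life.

-2

Under do(Stress=-5), the mechanism Stress := -3Load - 2 is discarded; Stress is fixed at -5.
Strain = -3 if Load >= 3 else -4  [with Load=-2]  = -4
Creep = -1 if Strain >= -2 else -2  [with Strain=-4]  = -2
Fatigue = -2Stress - Creep - 5  [with Stress=-5, Creep=-2]  = 7
Life = min(Fatigue, Load)  [with Fatigue=7, Load=-2]  = -2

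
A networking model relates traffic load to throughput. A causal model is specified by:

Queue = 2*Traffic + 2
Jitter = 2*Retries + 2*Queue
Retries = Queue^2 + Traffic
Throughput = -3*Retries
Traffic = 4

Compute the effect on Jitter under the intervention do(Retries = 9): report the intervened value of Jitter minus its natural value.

-190

The intervention breaks the incoming arrows to Retries: Retries = Queue^2 + Traffic no longer applies, and Retries = 9.
Queue = 2*Traffic + 2  [with Traffic=4]  = 10
Jitter = 2*Retries + 2*Queue  [with Retries=9, Queue=10]  = 38
Without intervention: Queue = 2*Traffic + 2  [with Traffic=4]  = 10; Retries = Queue^2 + Traffic  [with Queue=10, Traffic=4]  = 104; Jitter = 2*Retries + 2*Queue  [with Retries=104, Queue=10]  = 228.
Change = 38 − 228 = -190.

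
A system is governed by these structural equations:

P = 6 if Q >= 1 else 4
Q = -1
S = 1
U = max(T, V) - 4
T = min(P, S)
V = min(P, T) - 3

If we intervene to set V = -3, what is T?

The intervention breaks the incoming arrows to V: V = min(P, T) - 3 no longer applies, and V = -3.
Since T is not a descendant of the intervened variable, it is unaffected.
P = 6 if Q >= 1 else 4  [with Q=-1]  = 4
T = min(P, S)  [with P=4, S=1]  = 1

1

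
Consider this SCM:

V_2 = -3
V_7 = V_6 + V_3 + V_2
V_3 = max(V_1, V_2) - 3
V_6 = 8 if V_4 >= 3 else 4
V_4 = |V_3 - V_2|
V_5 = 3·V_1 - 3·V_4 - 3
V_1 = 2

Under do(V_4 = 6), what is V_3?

Under do(V_4=6), the mechanism V_4 = |V_3 - V_2| is discarded; V_4 is fixed at 6.
Since V_3 is not a descendant of the intervened variable, it is unaffected.
V_3 = max(V_1, V_2) - 3  [with V_1=2, V_2=-3]  = -1

-1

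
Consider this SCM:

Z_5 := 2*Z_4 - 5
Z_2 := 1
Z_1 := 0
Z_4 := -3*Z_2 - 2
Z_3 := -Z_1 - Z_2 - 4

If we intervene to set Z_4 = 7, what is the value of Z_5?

Intervening sets Z_4 = 7 and removes its equation (Z_4 := -3*Z_2 - 2).
Z_5 = 2*Z_4 - 5  [with Z_4=7]  = 9

9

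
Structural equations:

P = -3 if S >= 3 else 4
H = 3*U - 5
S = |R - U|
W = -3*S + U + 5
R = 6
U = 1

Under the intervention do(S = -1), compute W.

9

The intervention breaks the incoming arrows to S: S = |R - U| no longer applies, and S = -1.
W = -3*S + U + 5  [with S=-1, U=1]  = 9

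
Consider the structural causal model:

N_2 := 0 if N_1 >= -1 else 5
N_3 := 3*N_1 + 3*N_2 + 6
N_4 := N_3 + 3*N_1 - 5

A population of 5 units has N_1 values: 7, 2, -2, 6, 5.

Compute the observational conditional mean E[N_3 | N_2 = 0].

E[N_3|N_2=0] averages over only the 4 units with N_2=0 (N_1 = 7, 2, 6, 5): N_3 = 27, 12, 24, 21, mean 21.

21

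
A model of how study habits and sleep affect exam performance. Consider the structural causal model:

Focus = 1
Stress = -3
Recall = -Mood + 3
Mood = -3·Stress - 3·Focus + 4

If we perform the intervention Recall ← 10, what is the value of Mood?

10

Under do(Recall=10), the mechanism Recall = -Mood + 3 is discarded; Recall is fixed at 10.
Since Mood is not a descendant of the intervened variable, it is unaffected.
Mood = -3·Stress - 3·Focus + 4  [with Stress=-3, Focus=1]  = 10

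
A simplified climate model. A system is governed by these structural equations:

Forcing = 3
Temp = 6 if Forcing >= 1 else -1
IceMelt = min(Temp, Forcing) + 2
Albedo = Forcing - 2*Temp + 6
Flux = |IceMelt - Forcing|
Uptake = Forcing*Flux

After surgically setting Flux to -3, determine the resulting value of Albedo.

The intervention breaks the incoming arrows to Flux: Flux = |IceMelt - Forcing| no longer applies, and Flux = -3.
Since Albedo is not a descendant of the intervened variable, it is unaffected.
Temp = 6 if Forcing >= 1 else -1  [with Forcing=3]  = 6
Albedo = Forcing - 2*Temp + 6  [with Forcing=3, Temp=6]  = -3

-3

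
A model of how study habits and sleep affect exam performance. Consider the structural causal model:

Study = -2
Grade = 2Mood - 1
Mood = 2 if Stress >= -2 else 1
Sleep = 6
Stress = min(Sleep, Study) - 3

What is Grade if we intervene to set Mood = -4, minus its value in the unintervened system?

Intervening sets Mood = -4 and removes its equation (Mood = 2 if Stress >= -2 else 1).
Grade = 2Mood - 1  [with Mood=-4]  = -9
Without intervention: Stress = min(Sleep, Study) - 3  [with Sleep=6, Study=-2]  = -5; Mood = 2 if Stress >= -2 else 1  [with Stress=-5]  = 1; Grade = 2Mood - 1  [with Mood=1]  = 1.
Change = -9 − 1 = -10.

-10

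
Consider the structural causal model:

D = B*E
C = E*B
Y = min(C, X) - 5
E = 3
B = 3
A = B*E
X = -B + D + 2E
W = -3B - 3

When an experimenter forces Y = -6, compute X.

12

Intervening sets Y = -6 and removes its equation (Y = min(C, X) - 5).
Since X is not a descendant of the intervened variable, it is unaffected.
D = B*E  [with B=3, E=3]  = 9
X = -B + D + 2E  [with B=3, D=9, E=3]  = 12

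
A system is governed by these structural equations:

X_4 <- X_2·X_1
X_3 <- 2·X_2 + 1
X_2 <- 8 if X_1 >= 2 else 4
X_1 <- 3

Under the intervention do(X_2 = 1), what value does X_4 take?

Under do(X_2=1), the mechanism X_2 <- 8 if X_1 >= 2 else 4 is discarded; X_2 is fixed at 1.
X_4 = X_2·X_1  [with X_2=1, X_1=3]  = 3

3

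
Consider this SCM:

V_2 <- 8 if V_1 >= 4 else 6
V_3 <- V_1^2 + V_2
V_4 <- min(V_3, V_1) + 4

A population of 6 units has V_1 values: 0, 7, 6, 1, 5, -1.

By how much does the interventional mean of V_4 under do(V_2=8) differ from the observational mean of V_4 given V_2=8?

-3

Every unit gets V_2=8 under the intervention. V_4 values become 4, 11, 10, 5, 9, 3; E[V_4|do(V_2=8)] = 7.
Conditioning on V_2=8 selects the 3 unit(s) with V_1 ∈ {7, 6, 5}. Their V_4 values: 11, 10, 9. Mean = 10.
Difference = 7 − 10 = -3.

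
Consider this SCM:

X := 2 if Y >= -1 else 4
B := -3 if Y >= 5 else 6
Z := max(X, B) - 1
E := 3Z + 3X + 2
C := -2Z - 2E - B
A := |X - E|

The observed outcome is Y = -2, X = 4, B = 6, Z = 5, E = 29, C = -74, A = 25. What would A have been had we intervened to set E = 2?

2

Under do(E=2), the mechanism E := 3Z + 3X + 2 is discarded; E is fixed at 2.
X = 2 if Y >= -1 else 4  [with Y=-2]  = 4
A = |X - E|  [with X=4, E=2]  = 2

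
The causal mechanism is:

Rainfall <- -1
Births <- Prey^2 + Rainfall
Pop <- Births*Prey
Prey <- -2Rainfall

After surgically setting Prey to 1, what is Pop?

Under do(Prey=1), the mechanism Prey <- -2Rainfall is discarded; Prey is fixed at 1.
Births = Prey^2 + Rainfall  [with Prey=1, Rainfall=-1]  = 0
Pop = Births*Prey  [with Births=0, Prey=1]  = 0

0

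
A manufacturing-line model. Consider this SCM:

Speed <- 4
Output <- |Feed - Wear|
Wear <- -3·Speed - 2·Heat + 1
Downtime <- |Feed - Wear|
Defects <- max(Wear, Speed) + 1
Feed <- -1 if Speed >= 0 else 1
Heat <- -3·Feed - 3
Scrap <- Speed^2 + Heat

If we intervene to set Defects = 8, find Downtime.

10

do(Defects=8) replaces the equation Defects <- max(Wear, Speed) + 1 with the constant Defects = 8.
Downtime is not downstream of the intervention, so its value is determined by the original equations.
Feed = -1 if Speed >= 0 else 1  [with Speed=4]  = -1
Heat = -3·Feed - 3  [with Feed=-1]  = 0
Wear = -3·Speed - 2·Heat + 1  [with Speed=4, Heat=0]  = -11
Downtime = |Feed - Wear|  [with Feed=-1, Wear=-11]  = 10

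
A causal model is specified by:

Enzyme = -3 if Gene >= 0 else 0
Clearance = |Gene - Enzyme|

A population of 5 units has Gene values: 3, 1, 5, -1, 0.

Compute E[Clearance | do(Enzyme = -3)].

do(Enzyme=-3) breaks Enzyme's dependence on Gene. With Enzyme=-3 fixed, Clearance across the units is 6, 4, 8, 2, 3, mean 4.6.

4.6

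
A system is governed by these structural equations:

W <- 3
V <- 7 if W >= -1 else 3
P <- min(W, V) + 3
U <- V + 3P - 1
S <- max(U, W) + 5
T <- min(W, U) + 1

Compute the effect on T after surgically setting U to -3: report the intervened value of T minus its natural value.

-6

Under do(U=-3), the mechanism U <- V + 3P - 1 is discarded; U is fixed at -3.
T = min(W, U) + 1  [with W=3, U=-3]  = -2
Without intervention: V = 7 if W >= -1 else 3  [with W=3]  = 7; P = min(W, V) + 3  [with W=3, V=7]  = 6; U = V + 3P - 1  [with V=7, P=6]  = 24; T = min(W, U) + 1  [with W=3, U=24]  = 4.
Change = -2 − 4 = -6.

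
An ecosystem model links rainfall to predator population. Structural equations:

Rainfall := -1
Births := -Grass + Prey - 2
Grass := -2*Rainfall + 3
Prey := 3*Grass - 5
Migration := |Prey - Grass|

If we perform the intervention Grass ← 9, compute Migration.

do(Grass=9) replaces the equation Grass := -2*Rainfall + 3 with the constant Grass = 9.
Prey = 3*Grass - 5  [with Grass=9]  = 22
Migration = |Prey - Grass|  [with Prey=22, Grass=9]  = 13

13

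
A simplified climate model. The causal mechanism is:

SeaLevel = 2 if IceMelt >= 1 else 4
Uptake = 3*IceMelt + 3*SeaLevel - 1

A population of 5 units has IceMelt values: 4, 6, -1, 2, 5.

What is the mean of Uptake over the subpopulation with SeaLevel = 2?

Observing SeaLevel=2 restricts to units where SeaLevel's equation naturally yields 2: IceMelt ∈ {4, 6, 2, 5}. In that subpopulation Uptake = 17, 23, 11, 20, mean 17.75.

17.75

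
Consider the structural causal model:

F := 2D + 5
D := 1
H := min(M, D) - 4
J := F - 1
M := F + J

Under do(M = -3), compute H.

Intervening sets M = -3 and removes its equation (M := F + J).
H = min(M, D) - 4  [with M=-3, D=1]  = -7

-7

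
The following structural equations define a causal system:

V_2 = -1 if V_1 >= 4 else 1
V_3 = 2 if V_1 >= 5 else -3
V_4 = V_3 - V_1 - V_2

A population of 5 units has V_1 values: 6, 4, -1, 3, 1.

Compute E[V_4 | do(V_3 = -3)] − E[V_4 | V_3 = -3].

Under do(V_3=-3), V_3's equation is replaced by V_3=-3 for every unit. Per-unit V_4: -8, -6, -3, -7, -5. Mean = -5.8.
E[V_4|V_3=-3] averages over only the 4 units with V_3=-3 (V_1 = 4, -1, 3, 1): V_4 = -6, -3, -7, -5, mean -5.25.
Difference = -5.8 − (-5.25) = -0.55.

-0.55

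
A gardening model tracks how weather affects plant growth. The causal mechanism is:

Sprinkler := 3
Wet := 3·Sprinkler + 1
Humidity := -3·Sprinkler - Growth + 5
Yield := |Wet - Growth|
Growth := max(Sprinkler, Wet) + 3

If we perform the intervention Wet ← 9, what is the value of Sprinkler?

3

Under do(Wet=9), the mechanism Wet := 3·Sprinkler + 1 is discarded; Wet is fixed at 9.
Sprinkler is not downstream of the intervention, so its value is determined by the original equations.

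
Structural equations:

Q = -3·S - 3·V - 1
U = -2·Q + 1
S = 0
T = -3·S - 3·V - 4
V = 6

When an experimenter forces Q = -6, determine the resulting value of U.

do(Q=-6) replaces the equation Q = -3·S - 3·V - 1 with the constant Q = -6.
U = -2·Q + 1  [with Q=-6]  = 13

13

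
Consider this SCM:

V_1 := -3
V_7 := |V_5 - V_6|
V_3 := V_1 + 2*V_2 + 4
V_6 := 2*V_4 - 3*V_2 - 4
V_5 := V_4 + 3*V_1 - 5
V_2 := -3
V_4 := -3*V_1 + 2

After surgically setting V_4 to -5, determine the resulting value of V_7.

14

The intervention breaks the incoming arrows to V_4: V_4 := -3*V_1 + 2 no longer applies, and V_4 = -5.
V_5 = V_4 + 3*V_1 - 5  [with V_4=-5, V_1=-3]  = -19
V_6 = 2*V_4 - 3*V_2 - 4  [with V_4=-5, V_2=-3]  = -5
V_7 = |V_5 - V_6|  [with V_5=-19, V_6=-5]  = 14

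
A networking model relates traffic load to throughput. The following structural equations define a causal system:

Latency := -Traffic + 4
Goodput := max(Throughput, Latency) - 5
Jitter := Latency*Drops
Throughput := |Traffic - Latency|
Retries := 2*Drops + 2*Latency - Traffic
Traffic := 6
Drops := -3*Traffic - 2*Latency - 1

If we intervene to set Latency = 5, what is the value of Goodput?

0

Under do(Latency=5), the mechanism Latency := -Traffic + 4 is discarded; Latency is fixed at 5.
Throughput = |Traffic - Latency|  [with Traffic=6, Latency=5]  = 1
Goodput = max(Throughput, Latency) - 5  [with Throughput=1, Latency=5]  = 0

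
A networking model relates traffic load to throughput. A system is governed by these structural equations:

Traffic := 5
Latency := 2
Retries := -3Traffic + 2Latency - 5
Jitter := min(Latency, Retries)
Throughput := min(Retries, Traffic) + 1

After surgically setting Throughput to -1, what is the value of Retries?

-16

do(Throughput=-1) replaces the equation Throughput := min(Retries, Traffic) + 1 with the constant Throughput = -1.
Retries is not downstream of the intervention, so its value is determined by the original equations.
Retries = -3Traffic + 2Latency - 5  [with Traffic=5, Latency=2]  = -16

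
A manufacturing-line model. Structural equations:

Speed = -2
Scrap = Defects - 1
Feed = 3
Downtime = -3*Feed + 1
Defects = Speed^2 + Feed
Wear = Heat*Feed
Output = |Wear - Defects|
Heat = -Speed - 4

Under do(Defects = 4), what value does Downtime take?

-8

do(Defects=4) replaces the equation Defects = Speed^2 + Feed with the constant Defects = 4.
Downtime is not downstream of the intervention, so its value is determined by the original equations.
Downtime = -3*Feed + 1  [with Feed=3]  = -8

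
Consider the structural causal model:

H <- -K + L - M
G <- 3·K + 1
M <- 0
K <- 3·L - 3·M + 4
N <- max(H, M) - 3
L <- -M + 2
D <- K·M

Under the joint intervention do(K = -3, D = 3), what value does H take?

Setting K = -3, D = 3 by intervention discards those variables' equations.
L = -M + 2  [with M=0]  = 2
H = -K + L - M  [with K=-3, L=2, M=0]  = 5

5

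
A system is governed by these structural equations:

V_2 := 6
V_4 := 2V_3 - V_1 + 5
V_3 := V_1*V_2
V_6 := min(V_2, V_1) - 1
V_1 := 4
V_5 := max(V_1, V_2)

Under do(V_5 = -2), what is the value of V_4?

49

The intervention breaks the incoming arrows to V_5: V_5 := max(V_1, V_2) no longer applies, and V_5 = -2.
Since V_4 is not a descendant of the intervened variable, it is unaffected.
V_3 = V_1*V_2  [with V_1=4, V_2=6]  = 24
V_4 = 2V_3 - V_1 + 5  [with V_3=24, V_1=4]  = 49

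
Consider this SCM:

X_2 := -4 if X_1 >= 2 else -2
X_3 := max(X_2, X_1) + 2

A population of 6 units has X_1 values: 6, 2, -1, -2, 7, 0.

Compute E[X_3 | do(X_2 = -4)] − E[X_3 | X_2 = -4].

-3

Every unit gets X_2=-4 under the intervention. X_3 values become 8, 4, 1, 0, 9, 2; E[X_3|do(X_2=-4)] = 4.
Conditioning on X_2=-4 selects the 3 unit(s) with X_1 ∈ {6, 2, 7}. Their X_3 values: 8, 4, 9. Mean = 7.
Difference = 4 − 7 = -3.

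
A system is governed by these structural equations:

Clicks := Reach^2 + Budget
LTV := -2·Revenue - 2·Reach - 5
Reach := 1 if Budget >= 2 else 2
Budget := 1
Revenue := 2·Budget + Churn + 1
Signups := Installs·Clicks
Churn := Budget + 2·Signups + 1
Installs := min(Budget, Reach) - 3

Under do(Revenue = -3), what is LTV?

do(Revenue=-3) replaces the equation Revenue := 2·Budget + Churn + 1 with the constant Revenue = -3.
Reach = 1 if Budget >= 2 else 2  [with Budget=1]  = 2
LTV = -2·Revenue - 2·Reach - 5  [with Revenue=-3, Reach=2]  = -3

-3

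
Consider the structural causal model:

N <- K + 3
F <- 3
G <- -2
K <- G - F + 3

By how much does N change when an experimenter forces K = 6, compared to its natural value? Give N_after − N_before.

The intervention breaks the incoming arrows to K: K <- G - F + 3 no longer applies, and K = 6.
N = K + 3  [with K=6]  = 9
Without intervention: K = G - F + 3  [with G=-2, F=3]  = -2; N = K + 3  [with K=-2]  = 1.
Change = 9 − 1 = 8.

8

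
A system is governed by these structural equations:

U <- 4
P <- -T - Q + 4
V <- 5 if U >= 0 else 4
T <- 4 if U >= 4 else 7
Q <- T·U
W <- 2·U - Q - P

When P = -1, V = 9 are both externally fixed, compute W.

-7

The joint intervention fixes P = -1, V = 9, removing each variable's own equation.
T = 4 if U >= 4 else 7  [with U=4]  = 4
Q = T·U  [with T=4, U=4]  = 16
W = 2·U - Q - P  [with U=4, Q=16, P=-1]  = -7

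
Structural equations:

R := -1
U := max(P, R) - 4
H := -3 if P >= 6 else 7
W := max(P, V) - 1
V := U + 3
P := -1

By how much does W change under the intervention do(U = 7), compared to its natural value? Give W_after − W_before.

11

The intervention breaks the incoming arrows to U: U := max(P, R) - 4 no longer applies, and U = 7.
V = U + 3  [with U=7]  = 10
W = max(P, V) - 1  [with P=-1, V=10]  = 9
Without intervention: U = max(P, R) - 4  [with P=-1, R=-1]  = -5; V = U + 3  [with U=-5]  = -2; W = max(P, V) - 1  [with P=-1, V=-2]  = -2.
Change = 9 − (-2) = 11.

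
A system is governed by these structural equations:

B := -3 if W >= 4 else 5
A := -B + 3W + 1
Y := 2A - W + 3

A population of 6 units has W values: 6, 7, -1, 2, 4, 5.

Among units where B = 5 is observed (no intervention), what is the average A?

Conditioning on B=5 selects the 2 unit(s) with W ∈ {-1, 2}. Their A values: -7, 2. Mean = -2.5.

-2.5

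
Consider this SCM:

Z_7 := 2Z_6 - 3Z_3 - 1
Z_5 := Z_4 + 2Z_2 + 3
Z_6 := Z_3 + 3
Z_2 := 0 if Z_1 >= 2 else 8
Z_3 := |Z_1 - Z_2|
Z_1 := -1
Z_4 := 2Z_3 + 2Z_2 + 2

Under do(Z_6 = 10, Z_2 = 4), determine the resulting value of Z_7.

4

Setting Z_6 = 10, Z_2 = 4 by intervention discards those variables' equations.
Z_3 = |Z_1 - Z_2|  [with Z_1=-1, Z_2=4]  = 5
Z_7 = 2Z_6 - 3Z_3 - 1  [with Z_6=10, Z_3=5]  = 4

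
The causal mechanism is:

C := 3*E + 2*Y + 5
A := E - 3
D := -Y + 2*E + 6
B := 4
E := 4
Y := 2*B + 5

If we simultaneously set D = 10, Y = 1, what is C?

19

Under do(D = 10, Y = 1), each intervened variable's structural equation is replaced by its fixed value.
C = 3*E + 2*Y + 5  [with E=4, Y=1]  = 19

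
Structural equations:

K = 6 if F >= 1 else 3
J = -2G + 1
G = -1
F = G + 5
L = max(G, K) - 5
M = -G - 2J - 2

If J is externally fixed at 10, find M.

Under do(J=10), the mechanism J = -2G + 1 is discarded; J is fixed at 10.
M = -G - 2J - 2  [with G=-1, J=10]  = -21

-21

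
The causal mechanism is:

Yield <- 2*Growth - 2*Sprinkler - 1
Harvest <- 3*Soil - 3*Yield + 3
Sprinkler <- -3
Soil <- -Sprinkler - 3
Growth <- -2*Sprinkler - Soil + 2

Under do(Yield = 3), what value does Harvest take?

-6

Intervening sets Yield = 3 and removes its equation (Yield <- 2*Growth - 2*Sprinkler - 1).
Soil = -Sprinkler - 3  [with Sprinkler=-3]  = 0
Harvest = 3*Soil - 3*Yield + 3  [with Soil=0, Yield=3]  = -6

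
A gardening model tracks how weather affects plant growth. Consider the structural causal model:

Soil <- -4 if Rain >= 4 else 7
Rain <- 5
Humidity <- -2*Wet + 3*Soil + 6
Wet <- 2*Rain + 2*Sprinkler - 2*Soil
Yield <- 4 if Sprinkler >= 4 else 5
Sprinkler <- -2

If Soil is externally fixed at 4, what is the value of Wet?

The intervention breaks the incoming arrows to Soil: Soil <- -4 if Rain >= 4 else 7 no longer applies, and Soil = 4.
Wet = 2*Rain + 2*Sprinkler - 2*Soil  [with Rain=5, Sprinkler=-2, Soil=4]  = -2

-2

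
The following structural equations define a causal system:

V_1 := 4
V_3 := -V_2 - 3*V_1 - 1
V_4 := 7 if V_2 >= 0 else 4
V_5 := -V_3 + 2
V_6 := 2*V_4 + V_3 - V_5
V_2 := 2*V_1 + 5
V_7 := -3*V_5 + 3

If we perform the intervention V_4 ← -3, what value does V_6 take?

Under do(V_4=-3), the mechanism V_4 := 7 if V_2 >= 0 else 4 is discarded; V_4 is fixed at -3.
V_2 = 2*V_1 + 5  [with V_1=4]  = 13
V_3 = -V_2 - 3*V_1 - 1  [with V_2=13, V_1=4]  = -26
V_5 = -V_3 + 2  [with V_3=-26]  = 28
V_6 = 2*V_4 + V_3 - V_5  [with V_4=-3, V_3=-26, V_5=28]  = -60

-60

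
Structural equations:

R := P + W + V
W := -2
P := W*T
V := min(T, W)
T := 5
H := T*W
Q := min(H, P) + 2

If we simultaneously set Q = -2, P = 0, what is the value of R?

-4

Setting Q = -2, P = 0 by intervention discards those variables' equations.
V = min(T, W)  [with T=5, W=-2]  = -2
R = P + W + V  [with P=0, W=-2, V=-2]  = -4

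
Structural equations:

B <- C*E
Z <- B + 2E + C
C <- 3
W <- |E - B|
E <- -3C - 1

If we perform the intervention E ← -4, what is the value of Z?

Under do(E=-4), the mechanism E <- -3C - 1 is discarded; E is fixed at -4.
B = C*E  [with C=3, E=-4]  = -12
Z = B + 2E + C  [with B=-12, E=-4, C=3]  = -17

-17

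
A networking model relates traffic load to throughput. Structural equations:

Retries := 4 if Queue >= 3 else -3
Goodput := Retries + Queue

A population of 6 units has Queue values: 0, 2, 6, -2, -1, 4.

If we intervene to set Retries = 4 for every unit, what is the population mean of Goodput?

5.5

The intervention sets Retries=4 in all 6 units regardless of Queue. Recomputing Goodput per unit gives 4, 6, 10, 2, 3, 8; average 5.5.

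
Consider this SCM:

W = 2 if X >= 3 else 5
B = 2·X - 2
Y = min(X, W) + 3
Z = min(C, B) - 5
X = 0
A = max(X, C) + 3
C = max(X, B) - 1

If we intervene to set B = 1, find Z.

Under do(B=1), the mechanism B = 2·X - 2 is discarded; B is fixed at 1.
C = max(X, B) - 1  [with X=0, B=1]  = 0
Z = min(C, B) - 5  [with C=0, B=1]  = -5

-5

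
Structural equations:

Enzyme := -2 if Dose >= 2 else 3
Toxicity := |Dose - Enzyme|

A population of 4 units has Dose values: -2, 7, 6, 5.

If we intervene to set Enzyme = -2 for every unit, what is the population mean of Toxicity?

do(Enzyme=-2) breaks Enzyme's dependence on Dose. With Enzyme=-2 fixed, Toxicity across the units is 0, 9, 8, 7, mean 6.

6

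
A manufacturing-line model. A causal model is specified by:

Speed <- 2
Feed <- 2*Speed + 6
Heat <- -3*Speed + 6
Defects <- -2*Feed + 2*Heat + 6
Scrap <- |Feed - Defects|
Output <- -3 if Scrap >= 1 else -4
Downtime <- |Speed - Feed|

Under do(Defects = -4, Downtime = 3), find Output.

The joint intervention fixes Defects = -4, Downtime = 3, removing each variable's own equation.
Feed = 2*Speed + 6  [with Speed=2]  = 10
Scrap = |Feed - Defects|  [with Feed=10, Defects=-4]  = 14
Output = -3 if Scrap >= 1 else -4  [with Scrap=14]  = -3

-3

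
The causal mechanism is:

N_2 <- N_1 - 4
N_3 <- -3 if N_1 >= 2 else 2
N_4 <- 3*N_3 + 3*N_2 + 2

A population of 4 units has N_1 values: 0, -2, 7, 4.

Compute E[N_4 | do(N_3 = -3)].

-12.25

The intervention sets N_3=-3 in all 4 units regardless of N_1. Recomputing N_4 per unit gives -19, -25, 2, -7; average -12.25.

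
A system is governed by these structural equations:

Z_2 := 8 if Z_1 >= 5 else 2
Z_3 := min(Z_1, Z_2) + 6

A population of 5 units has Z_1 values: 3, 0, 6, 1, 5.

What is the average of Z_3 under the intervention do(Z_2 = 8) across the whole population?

Every unit gets Z_2=8 under the intervention. Z_3 values become 9, 6, 12, 7, 11; E[Z_3|do(Z_2=8)] = 9.

9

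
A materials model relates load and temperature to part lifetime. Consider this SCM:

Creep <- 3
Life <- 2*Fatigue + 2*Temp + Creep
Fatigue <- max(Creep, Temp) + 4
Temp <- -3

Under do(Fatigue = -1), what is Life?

-5

The intervention breaks the incoming arrows to Fatigue: Fatigue <- max(Creep, Temp) + 4 no longer applies, and Fatigue = -1.
Life = 2*Fatigue + 2*Temp + Creep  [with Fatigue=-1, Temp=-3, Creep=3]  = -5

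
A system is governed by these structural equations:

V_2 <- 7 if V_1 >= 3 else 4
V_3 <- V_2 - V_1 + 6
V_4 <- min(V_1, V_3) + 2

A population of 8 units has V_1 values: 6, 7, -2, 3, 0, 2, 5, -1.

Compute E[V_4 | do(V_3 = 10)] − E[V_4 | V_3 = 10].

1

do(V_3=10) breaks V_3's dependence on V_1. With V_3=10 fixed, V_4 across the units is 8, 9, 0, 5, 2, 4, 7, 1, mean 4.5.
Conditioning on V_3=10 selects the 2 unit(s) with V_1 ∈ {3, 0}. Their V_4 values: 5, 2. Mean = 3.5.
Difference = 4.5 − 3.5 = 1.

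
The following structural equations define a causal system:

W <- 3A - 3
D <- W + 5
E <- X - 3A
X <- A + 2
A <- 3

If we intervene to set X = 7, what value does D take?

Under do(X=7), the mechanism X <- A + 2 is discarded; X is fixed at 7.
Since D is not a descendant of the intervened variable, it is unaffected.
W = 3A - 3  [with A=3]  = 6
D = W + 5  [with W=6]  = 11

11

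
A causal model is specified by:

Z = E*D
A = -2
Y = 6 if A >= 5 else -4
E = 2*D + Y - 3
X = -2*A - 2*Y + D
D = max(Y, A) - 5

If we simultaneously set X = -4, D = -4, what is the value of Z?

60

The joint intervention fixes X = -4, D = -4, removing each variable's own equation.
Y = 6 if A >= 5 else -4  [with A=-2]  = -4
E = 2*D + Y - 3  [with D=-4, Y=-4]  = -15
Z = E*D  [with E=-15, D=-4]  = 60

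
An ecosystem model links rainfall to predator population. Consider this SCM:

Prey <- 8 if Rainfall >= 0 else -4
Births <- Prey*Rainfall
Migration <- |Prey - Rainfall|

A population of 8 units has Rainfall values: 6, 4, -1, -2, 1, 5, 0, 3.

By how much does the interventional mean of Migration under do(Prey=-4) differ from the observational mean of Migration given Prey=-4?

3.5

The intervention sets Prey=-4 in all 8 units regardless of Rainfall. Recomputing Migration per unit gives 10, 8, 3, 2, 5, 9, 4, 7; average 6.
E[Migration|Prey=-4] averages over only the 2 units with Prey=-4 (Rainfall = -1, -2): Migration = 3, 2, mean 2.5.
Difference = 6 − 2.5 = 3.5.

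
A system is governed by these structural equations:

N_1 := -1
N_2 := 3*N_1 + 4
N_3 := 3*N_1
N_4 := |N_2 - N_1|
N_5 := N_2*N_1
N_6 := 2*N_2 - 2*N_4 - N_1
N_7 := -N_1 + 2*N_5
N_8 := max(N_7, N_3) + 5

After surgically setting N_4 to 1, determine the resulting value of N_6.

Under do(N_4=1), the mechanism N_4 := |N_2 - N_1| is discarded; N_4 is fixed at 1.
N_2 = 3*N_1 + 4  [with N_1=-1]  = 1
N_6 = 2*N_2 - 2*N_4 - N_1  [with N_2=1, N_4=1, N_1=-1]  = 1

1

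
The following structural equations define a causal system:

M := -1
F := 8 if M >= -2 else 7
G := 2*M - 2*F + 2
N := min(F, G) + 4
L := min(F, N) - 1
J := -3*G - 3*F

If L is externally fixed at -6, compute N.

-12

The intervention breaks the incoming arrows to L: L := min(F, N) - 1 no longer applies, and L = -6.
Since N is not a descendant of the intervened variable, it is unaffected.
F = 8 if M >= -2 else 7  [with M=-1]  = 8
G = 2*M - 2*F + 2  [with M=-1, F=8]  = -16
N = min(F, G) + 4  [with F=8, G=-16]  = -12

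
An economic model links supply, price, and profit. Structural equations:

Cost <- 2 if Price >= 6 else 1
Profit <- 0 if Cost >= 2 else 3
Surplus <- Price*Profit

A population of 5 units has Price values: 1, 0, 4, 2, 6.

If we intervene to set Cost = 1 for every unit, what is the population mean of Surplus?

7.8

The intervention sets Cost=1 in all 5 units regardless of Price. Recomputing Surplus per unit gives 3, 0, 12, 6, 18; average 7.8.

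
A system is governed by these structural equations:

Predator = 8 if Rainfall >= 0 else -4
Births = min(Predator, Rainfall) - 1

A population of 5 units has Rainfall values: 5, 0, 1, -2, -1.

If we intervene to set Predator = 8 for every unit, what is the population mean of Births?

Every unit gets Predator=8 under the intervention. Births values become 4, -1, 0, -3, -2; E[Births|do(Predator=8)] = -0.4.

-0.4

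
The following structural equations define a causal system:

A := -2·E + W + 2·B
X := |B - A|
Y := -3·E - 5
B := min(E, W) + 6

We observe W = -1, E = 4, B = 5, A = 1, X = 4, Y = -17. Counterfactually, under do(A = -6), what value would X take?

Intervening sets A = -6 and removes its equation (A := -2·E + W + 2·B).
B = min(E, W) + 6  [with E=4, W=-1]  = 5
X = |B - A|  [with B=5, A=-6]  = 11

11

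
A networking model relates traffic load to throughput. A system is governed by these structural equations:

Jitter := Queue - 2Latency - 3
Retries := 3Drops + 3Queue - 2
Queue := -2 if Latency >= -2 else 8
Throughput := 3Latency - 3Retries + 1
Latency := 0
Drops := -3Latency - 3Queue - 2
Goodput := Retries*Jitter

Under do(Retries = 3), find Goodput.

The intervention breaks the incoming arrows to Retries: Retries := 3Drops + 3Queue - 2 no longer applies, and Retries = 3.
Queue = -2 if Latency >= -2 else 8  [with Latency=0]  = -2
Jitter = Queue - 2Latency - 3  [with Queue=-2, Latency=0]  = -5
Goodput = Retries*Jitter  [with Retries=3, Jitter=-5]  = -15

-15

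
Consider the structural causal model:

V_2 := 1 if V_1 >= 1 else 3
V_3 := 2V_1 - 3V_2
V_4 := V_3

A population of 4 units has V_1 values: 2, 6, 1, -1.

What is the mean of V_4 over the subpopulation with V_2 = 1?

3

Observing V_2=1 restricts to units where V_2's equation naturally yields 1: V_1 ∈ {2, 6, 1}. In that subpopulation V_4 = 1, 9, -1, mean 3.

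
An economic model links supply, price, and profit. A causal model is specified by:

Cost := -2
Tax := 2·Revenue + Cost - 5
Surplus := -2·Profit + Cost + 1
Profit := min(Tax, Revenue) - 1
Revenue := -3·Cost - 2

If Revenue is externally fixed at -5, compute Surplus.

35

do(Revenue=-5) replaces the equation Revenue := -3·Cost - 2 with the constant Revenue = -5.
Tax = 2·Revenue + Cost - 5  [with Revenue=-5, Cost=-2]  = -17
Profit = min(Tax, Revenue) - 1  [with Tax=-17, Revenue=-5]  = -18
Surplus = -2·Profit + Cost + 1  [with Profit=-18, Cost=-2]  = 35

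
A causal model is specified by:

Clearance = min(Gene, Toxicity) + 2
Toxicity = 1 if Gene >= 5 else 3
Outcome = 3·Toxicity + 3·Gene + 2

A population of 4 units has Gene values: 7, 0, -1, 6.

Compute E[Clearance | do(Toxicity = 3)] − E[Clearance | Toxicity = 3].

Under do(Toxicity=3), Toxicity's equation is replaced by Toxicity=3 for every unit. Per-unit Clearance: 5, 2, 1, 5. Mean = 3.25.
Conditioning on Toxicity=3 selects the 2 unit(s) with Gene ∈ {0, -1}. Their Clearance values: 2, 1. Mean = 1.5.
Difference = 3.25 − 1.5 = 1.75.

1.75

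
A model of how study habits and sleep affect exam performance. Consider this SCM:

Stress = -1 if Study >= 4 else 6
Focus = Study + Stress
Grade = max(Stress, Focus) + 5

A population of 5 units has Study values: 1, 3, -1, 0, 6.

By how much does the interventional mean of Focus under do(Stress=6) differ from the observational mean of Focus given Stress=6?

Every unit gets Stress=6 under the intervention. Focus values become 7, 9, 5, 6, 12; E[Focus|do(Stress=6)] = 7.8.
Conditioning on Stress=6 selects the 4 unit(s) with Study ∈ {1, 3, -1, 0}. Their Focus values: 7, 9, 5, 6. Mean = 6.75.
Difference = 7.8 − 6.75 = 1.05.

1.05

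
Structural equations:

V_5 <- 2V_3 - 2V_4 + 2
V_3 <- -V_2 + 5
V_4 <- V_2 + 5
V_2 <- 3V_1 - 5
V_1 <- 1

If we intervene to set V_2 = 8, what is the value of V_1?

Under do(V_2=8), the mechanism V_2 <- 3V_1 - 5 is discarded; V_2 is fixed at 8.
V_1 is not downstream of the intervention, so its value is determined by the original equations.

1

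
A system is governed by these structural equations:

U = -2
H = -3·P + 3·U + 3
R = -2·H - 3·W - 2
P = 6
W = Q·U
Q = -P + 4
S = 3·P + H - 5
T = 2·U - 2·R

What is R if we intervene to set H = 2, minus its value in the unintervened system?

The intervention breaks the incoming arrows to H: H = -3·P + 3·U + 3 no longer applies, and H = 2.
Q = -P + 4  [with P=6]  = -2
W = Q·U  [with Q=-2, U=-2]  = 4
R = -2·H - 3·W - 2  [with H=2, W=4]  = -18
Without intervention: H = -3·P + 3·U + 3  [with P=6, U=-2]  = -21; Q = -P + 4  [with P=6]  = -2; W = Q·U  [with Q=-2, U=-2]  = 4; R = -2·H - 3·W - 2  [with H=-21, W=4]  = 28.
Change = -18 − 28 = -46.

-46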